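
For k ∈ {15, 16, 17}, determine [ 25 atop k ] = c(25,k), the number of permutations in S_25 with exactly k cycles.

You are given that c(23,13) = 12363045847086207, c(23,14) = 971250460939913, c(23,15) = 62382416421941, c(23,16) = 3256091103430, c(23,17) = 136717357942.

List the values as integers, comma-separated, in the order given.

92446911376173550, 5700586321864500, 290886679867135

i=24: T(24,14)=12363045847086207+23·971250460939913=34701806448704206 | T(24,15)=971250460939913+23·62382416421941=2406046038644556 | T(24,16)=62382416421941+23·3256091103430=137272511800831 | T(24,17)=3256091103430+23·136717357942=6400590336096
i=25: T(25,15)=34701806448704206+24·2406046038644556=92446911376173550 | T(25,16)=2406046038644556+24·137272511800831=5700586321864500 | T(25,17)=137272511800831+24·6400590336096=290886679867135
Read c(25,15) = 92446911376173550, c(25,16) = 5700586321864500, c(25,17) = 290886679867135.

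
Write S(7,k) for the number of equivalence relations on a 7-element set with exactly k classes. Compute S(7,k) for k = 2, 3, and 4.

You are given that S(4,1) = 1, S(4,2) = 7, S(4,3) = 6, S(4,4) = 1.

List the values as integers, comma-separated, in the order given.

63, 301, 350

[5] T[5,1]:1*1+0=1 · T[5,2]:2*7+1=15 · T[5,3]:3*6+7=25 · T[5,4]:4*1+6=10
[6] T[6,1]:1*1+0=1 · T[6,2]:2*15+1=31 · T[6,3]:3*25+15=90 · T[6,4]:4*10+25=65
[7] T[7,2]:2*31+1=63 · T[7,3]:3*90+31=301 · T[7,4]:4*65+90=350
Read S(7,2) = 63, S(7,3) = 301, S(7,4) = 350.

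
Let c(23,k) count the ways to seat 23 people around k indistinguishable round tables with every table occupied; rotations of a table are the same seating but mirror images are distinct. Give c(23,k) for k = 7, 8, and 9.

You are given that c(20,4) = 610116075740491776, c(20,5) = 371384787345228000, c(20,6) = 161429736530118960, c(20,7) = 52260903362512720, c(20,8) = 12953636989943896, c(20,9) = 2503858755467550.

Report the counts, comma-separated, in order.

[21] T[21,5]:20*371384787345228000+610116075740491776=8037811822645051776 · T[21,6]:20*161429736530118960+371384787345228000=3599979517947607200 · T[21,7]:20*52260903362512720+161429736530118960=1206647803780373360 · T[21,8]:20*12953636989943896+52260903362512720=311333643161390640 · T[21,9]:20*2503858755467550+12953636989943896=63030812099294896
[22] T[22,6]:21*3599979517947607200+8037811822645051776=83637381699544802976 · T[22,7]:21*1206647803780373360+3599979517947607200=28939583397335447760 · T[22,8]:21*311333643161390640+1206647803780373360=7744654310169576800 · T[22,9]:21*63030812099294896+311333643161390640=1634980697246583456
[23] T[23,7]:22*28939583397335447760+83637381699544802976=720308216440924653696 · T[23,8]:22*7744654310169576800+28939583397335447760=199321978221066137360 · T[23,9]:22*1634980697246583456+7744654310169576800=43714229649594412832
Read c(23,7) = 720308216440924653696, c(23,8) = 199321978221066137360, c(23,9) = 43714229649594412832.

720308216440924653696, 199321978221066137360, 43714229649594412832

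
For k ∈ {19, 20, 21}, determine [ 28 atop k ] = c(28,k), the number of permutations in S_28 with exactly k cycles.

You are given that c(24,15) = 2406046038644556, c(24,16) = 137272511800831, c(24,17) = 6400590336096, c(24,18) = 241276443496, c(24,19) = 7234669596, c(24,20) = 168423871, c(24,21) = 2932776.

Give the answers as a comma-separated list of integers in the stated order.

60383004803151030, 2280730371654735, 71603372991150

i=25: T(25,16)=2406046038644556+24·137272511800831=5700586321864500 | T(25,17)=137272511800831+24·6400590336096=290886679867135 | T(25,18)=6400590336096+24·241276443496=12191224980000 | T(25,19)=241276443496+24·7234669596=414908513800 | T(25,20)=7234669596+24·168423871=11276842500 | T(25,21)=168423871+24·2932776=238810495
i=26: T(26,17)=5700586321864500+25·290886679867135=12972753318542875 | T(26,18)=290886679867135+25·12191224980000=595667304367135 | T(26,19)=12191224980000+25·414908513800=22563937825000 | T(26,20)=414908513800+25·11276842500=696829576300 | T(26,21)=11276842500+25·238810495=17247104875
i=27: T(27,18)=12972753318542875+26·595667304367135=28460103232088385 | T(27,19)=595667304367135+26·22563937825000=1182329687817135 | T(27,20)=22563937825000+26·696829576300=40681506808800 | T(27,21)=696829576300+26·17247104875=1145254303050
i=28: T(28,19)=28460103232088385+27·1182329687817135=60383004803151030 | T(28,20)=1182329687817135+27·40681506808800=2280730371654735 | T(28,21)=40681506808800+27·1145254303050=71603372991150
Read c(28,19) = 60383004803151030, c(28,20) = 2280730371654735, c(28,21) = 71603372991150.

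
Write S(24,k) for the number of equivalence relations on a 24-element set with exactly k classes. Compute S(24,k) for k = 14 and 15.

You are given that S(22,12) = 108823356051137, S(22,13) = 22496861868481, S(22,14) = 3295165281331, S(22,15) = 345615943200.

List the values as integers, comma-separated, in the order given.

@23  (23,13):22496861868481·13+108823356051137→401282560341390, (23,14):3295165281331·14+22496861868481→68629175807115, (23,15):345615943200·15+3295165281331→8479404429331
@24  (24,14):68629175807115·14+401282560341390→1362091021641000, (24,15):8479404429331·15+68629175807115→195820242247080
Read S(24,14) = 1362091021641000, S(24,15) = 195820242247080.

1362091021641000, 195820242247080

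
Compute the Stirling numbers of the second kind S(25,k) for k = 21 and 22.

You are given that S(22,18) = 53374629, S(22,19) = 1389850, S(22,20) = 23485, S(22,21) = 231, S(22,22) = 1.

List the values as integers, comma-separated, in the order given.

168519505, 3200450

@23  (23,19):1389850·19+53374629→79781779, (23,20):23485·20+1389850→1859550, (23,21):231·21+23485→28336, (23,22):1·22+231→253
@24  (24,20):1859550·20+79781779→116972779, (24,21):28336·21+1859550→2454606, (24,22):253·22+28336→33902
@25  (25,21):2454606·21+116972779→168519505, (25,22):33902·22+2454606→3200450
Read S(25,21) = 168519505, S(25,22) = 3200450.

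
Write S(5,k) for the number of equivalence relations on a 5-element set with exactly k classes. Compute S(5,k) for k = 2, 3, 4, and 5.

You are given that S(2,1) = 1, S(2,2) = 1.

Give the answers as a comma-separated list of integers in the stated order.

15, 25, 10, 1

@3  (3,1):1·1+0→1, (3,2):1·2+1→3, (3,3):0·3+1→1
@4  (4,1):1·1+0→1, (4,2):3·2+1→7, (4,3):1·3+3→6, (4,4):0·4+1→1
@5  (5,2):7·2+1→15, (5,3):6·3+7→25, (5,4):1·4+6→10, (5,5):0·5+1→1
Read S(5,2) = 15, S(5,3) = 25, S(5,4) = 10, S(5,5) = 1.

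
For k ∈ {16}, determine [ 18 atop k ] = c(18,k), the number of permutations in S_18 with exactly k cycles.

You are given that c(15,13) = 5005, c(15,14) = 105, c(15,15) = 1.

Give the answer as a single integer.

i=16: T(16,14)=5005+15·105=6580 | T(16,15)=105+15·1=120 | T(16,16)=1+15·0=1
i=17: T(17,15)=6580+16·120=8500 | T(17,16)=120+16·1=136
i=18: T(18,16)=8500+17·136=10812
Read c(18,16) = 10812.

10812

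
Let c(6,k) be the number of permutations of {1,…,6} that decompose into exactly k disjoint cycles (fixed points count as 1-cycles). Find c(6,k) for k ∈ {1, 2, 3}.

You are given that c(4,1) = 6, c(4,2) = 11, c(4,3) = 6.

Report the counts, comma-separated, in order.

r5: T_5,1=4×6+0=24; T_5,2=4×11+6=50; T_5,3=4×6+11=35
r6: T_6,1=5×24+0=120; T_6,2=5×50+24=274; T_6,3=5×35+50=225
Read c(6,1) = 120, c(6,2) = 274, c(6,3) = 225.

120, 274, 225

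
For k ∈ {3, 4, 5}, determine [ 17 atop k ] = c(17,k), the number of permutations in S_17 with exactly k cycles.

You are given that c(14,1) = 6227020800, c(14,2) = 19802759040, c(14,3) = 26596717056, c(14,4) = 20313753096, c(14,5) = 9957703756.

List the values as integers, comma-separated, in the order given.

@15  (15,1):6227020800·14+0→87178291200, (15,2):19802759040·14+6227020800→283465647360, (15,3):26596717056·14+19802759040→392156797824, (15,4):20313753096·14+26596717056→310989260400, (15,5):9957703756·14+20313753096→159721605680
@16  (16,2):283465647360·15+87178291200→4339163001600, (16,3):392156797824·15+283465647360→6165817614720, (16,4):310989260400·15+392156797824→5056995703824, (16,5):159721605680·15+310989260400→2706813345600
@17  (17,3):6165817614720·16+4339163001600→102992244837120, (17,4):5056995703824·16+6165817614720→87077748875904, (17,5):2706813345600·16+5056995703824→48366009233424
Read c(17,3) = 102992244837120, c(17,4) = 87077748875904, c(17,5) = 48366009233424.

102992244837120, 87077748875904, 48366009233424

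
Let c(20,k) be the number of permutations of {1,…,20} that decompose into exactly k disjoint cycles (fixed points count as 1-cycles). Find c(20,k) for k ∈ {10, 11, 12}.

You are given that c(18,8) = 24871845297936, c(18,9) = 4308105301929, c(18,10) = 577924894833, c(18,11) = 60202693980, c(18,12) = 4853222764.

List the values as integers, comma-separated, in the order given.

r19: T_19,9=18×4308105301929+24871845297936=102417740732658; T_19,10=18×577924894833+4308105301929=14710753408923; T_19,11=18×60202693980+577924894833=1661573386473; T_19,12=18×4853222764+60202693980=147560703732
r20: T_20,10=19×14710753408923+102417740732658=381922055502195; T_20,11=19×1661573386473+14710753408923=46280647751910; T_20,12=19×147560703732+1661573386473=4465226757381
Read c(20,10) = 381922055502195, c(20,11) = 46280647751910, c(20,12) = 4465226757381.

381922055502195, 46280647751910, 4465226757381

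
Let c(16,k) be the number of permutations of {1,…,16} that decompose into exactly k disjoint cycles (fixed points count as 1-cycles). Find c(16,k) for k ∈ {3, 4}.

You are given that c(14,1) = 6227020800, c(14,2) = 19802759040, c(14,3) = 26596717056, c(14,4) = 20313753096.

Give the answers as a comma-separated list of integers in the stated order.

6165817614720, 5056995703824

@15  (15,2):19802759040·14+6227020800→283465647360, (15,3):26596717056·14+19802759040→392156797824, (15,4):20313753096·14+26596717056→310989260400
@16  (16,3):392156797824·15+283465647360→6165817614720, (16,4):310989260400·15+392156797824→5056995703824
Read c(16,3) = 6165817614720, c(16,4) = 5056995703824.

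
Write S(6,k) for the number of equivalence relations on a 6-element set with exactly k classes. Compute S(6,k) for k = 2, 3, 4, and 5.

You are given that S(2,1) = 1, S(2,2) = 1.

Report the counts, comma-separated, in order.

31, 90, 65, 15

[3] T[3,1]:1*1+0=1 · T[3,2]:2*1+1=3 · T[3,3]:3*0+1=1
[4] T[4,1]:1*1+0=1 · T[4,2]:2*3+1=7 · T[4,3]:3*1+3=6 · T[4,4]:4*0+1=1
[5] T[5,1]:1*1+0=1 · T[5,2]:2*7+1=15 · T[5,3]:3*6+7=25 · T[5,4]:4*1+6=10 · T[5,5]:5*0+1=1
[6] T[6,2]:2*15+1=31 · T[6,3]:3*25+15=90 · T[6,4]:4*10+25=65 · T[6,5]:5*1+10=15
Read S(6,2) = 31, S(6,3) = 90, S(6,4) = 65, S(6,5) = 15.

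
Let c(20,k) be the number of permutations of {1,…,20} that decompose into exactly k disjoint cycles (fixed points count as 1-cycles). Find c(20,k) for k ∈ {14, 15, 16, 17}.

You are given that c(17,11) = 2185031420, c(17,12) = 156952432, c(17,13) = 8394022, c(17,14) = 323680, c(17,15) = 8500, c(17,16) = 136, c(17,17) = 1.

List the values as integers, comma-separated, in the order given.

r18: T_18,12=17×156952432+2185031420=4853222764; T_18,13=17×8394022+156952432=299650806; T_18,14=17×323680+8394022=13896582; T_18,15=17×8500+323680=468180; T_18,16=17×136+8500=10812; T_18,17=17×1+136=153
r19: T_19,13=18×299650806+4853222764=10246937272; T_19,14=18×13896582+299650806=549789282; T_19,15=18×468180+13896582=22323822; T_19,16=18×10812+468180=662796; T_19,17=18×153+10812=13566
r20: T_20,14=19×549789282+10246937272=20692933630; T_20,15=19×22323822+549789282=973941900; T_20,16=19×662796+22323822=34916946; T_20,17=19×13566+662796=920550
Read c(20,14) = 20692933630, c(20,15) = 973941900, c(20,16) = 34916946, c(20,17) = 920550.

20692933630, 973941900, 34916946, 920550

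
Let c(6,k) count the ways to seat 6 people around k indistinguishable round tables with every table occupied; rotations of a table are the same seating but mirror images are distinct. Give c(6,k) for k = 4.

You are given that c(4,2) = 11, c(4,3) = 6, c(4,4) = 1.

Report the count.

85

i=5: T(5,3)=11+4·6=35 | T(5,4)=6+4·1=10
i=6: T(6,4)=35+5·10=85
Read c(6,4) = 85.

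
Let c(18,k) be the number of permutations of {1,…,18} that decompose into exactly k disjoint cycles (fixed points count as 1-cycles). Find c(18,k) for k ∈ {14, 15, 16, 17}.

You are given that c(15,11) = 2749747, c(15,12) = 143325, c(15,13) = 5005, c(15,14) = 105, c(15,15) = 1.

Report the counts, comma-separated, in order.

@16  (16,12):143325·15+2749747→4899622, (16,13):5005·15+143325→218400, (16,14):105·15+5005→6580, (16,15):1·15+105→120, (16,16):0·15+1→1
@17  (17,13):218400·16+4899622→8394022, (17,14):6580·16+218400→323680, (17,15):120·16+6580→8500, (17,16):1·16+120→136, (17,17):0·16+1→1
@18  (18,14):323680·17+8394022→13896582, (18,15):8500·17+323680→468180, (18,16):136·17+8500→10812, (18,17):1·17+136→153
Read c(18,14) = 13896582, c(18,15) = 468180, c(18,16) = 10812, c(18,17) = 153.

13896582, 468180, 10812, 153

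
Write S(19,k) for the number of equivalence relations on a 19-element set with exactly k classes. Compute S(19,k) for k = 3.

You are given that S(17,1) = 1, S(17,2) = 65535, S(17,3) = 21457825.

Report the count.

r18: T_18,2=2×65535+1=131071; T_18,3=3×21457825+65535=64439010
r19: T_19,3=3×64439010+131071=193448101
Read S(19,3) = 193448101.

193448101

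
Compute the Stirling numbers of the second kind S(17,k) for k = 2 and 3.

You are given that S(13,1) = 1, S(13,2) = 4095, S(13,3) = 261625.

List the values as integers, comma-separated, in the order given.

row 14: T[14][1]=1·1+0=1  T[14][2]=2·4095+1=8191  T[14][3]=3·261625+4095=788970
row 15: T[15][1]=1·1+0=1  T[15][2]=2·8191+1=16383  T[15][3]=3·788970+8191=2375101
row 16: T[16][1]=1·1+0=1  T[16][2]=2·16383+1=32767  T[16][3]=3·2375101+16383=7141686
row 17: T[17][2]=2·32767+1=65535  T[17][3]=3·7141686+32767=21457825
Read S(17,2) = 65535, S(17,3) = 21457825.

65535, 21457825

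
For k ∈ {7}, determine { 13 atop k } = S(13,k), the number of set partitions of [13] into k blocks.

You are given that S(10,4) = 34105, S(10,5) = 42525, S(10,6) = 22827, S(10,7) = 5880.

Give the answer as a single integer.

row 11: T[11][5]=5·42525+34105=246730  T[11][6]=6·22827+42525=179487  T[11][7]=7·5880+22827=63987
row 12: T[12][6]=6·179487+246730=1323652  T[12][7]=7·63987+179487=627396
row 13: T[13][7]=7·627396+1323652=5715424
Read S(13,7) = 5715424.

5715424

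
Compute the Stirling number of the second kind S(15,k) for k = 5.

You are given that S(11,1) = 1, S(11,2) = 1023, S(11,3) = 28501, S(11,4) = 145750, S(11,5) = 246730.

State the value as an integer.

[12] T[12,2]:2*1023+1=2047 · T[12,3]:3*28501+1023=86526 · T[12,4]:4*145750+28501=611501 · T[12,5]:5*246730+145750=1379400
[13] T[13,3]:3*86526+2047=261625 · T[13,4]:4*611501+86526=2532530 · T[13,5]:5*1379400+611501=7508501
[14] T[14,4]:4*2532530+261625=10391745 · T[14,5]:5*7508501+2532530=40075035
[15] T[15,5]:5*40075035+10391745=210766920
Read S(15,5) = 210766920.

210766920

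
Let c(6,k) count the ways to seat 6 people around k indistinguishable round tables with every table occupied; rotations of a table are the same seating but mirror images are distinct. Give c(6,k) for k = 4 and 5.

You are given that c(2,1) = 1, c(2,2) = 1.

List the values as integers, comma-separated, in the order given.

85, 15

@3  (3,1):1·2+0→2, (3,2):1·2+1→3, (3,3):0·2+1→1
@4  (4,2):3·3+2→11, (4,3):1·3+3→6, (4,4):0·3+1→1
@5  (5,3):6·4+11→35, (5,4):1·4+6→10, (5,5):0·4+1→1
@6  (6,4):10·5+35→85, (6,5):1·5+10→15
Read c(6,4) = 85, c(6,5) = 15.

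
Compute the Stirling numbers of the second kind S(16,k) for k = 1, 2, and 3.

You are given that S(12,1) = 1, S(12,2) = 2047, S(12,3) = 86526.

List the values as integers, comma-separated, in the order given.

1, 32767, 7141686

[13] T[13,1]:1*1+0=1 · T[13,2]:2*2047+1=4095 · T[13,3]:3*86526+2047=261625
[14] T[14,1]:1*1+0=1 · T[14,2]:2*4095+1=8191 · T[14,3]:3*261625+4095=788970
[15] T[15,1]:1*1+0=1 · T[15,2]:2*8191+1=16383 · T[15,3]:3*788970+8191=2375101
[16] T[16,1]:1*1+0=1 · T[16,2]:2*16383+1=32767 · T[16,3]:3*2375101+16383=7141686
Read S(16,1) = 1, S(16,2) = 32767, S(16,3) = 7141686.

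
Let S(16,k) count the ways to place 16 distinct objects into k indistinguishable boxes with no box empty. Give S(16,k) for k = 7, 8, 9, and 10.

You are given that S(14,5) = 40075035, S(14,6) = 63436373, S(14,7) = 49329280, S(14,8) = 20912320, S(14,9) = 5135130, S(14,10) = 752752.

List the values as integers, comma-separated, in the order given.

3281882604, 2141764053, 820784250, 193754990

r15: T_15,6=6×63436373+40075035=420693273; T_15,7=7×49329280+63436373=408741333; T_15,8=8×20912320+49329280=216627840; T_15,9=9×5135130+20912320=67128490; T_15,10=10×752752+5135130=12662650
r16: T_16,7=7×408741333+420693273=3281882604; T_16,8=8×216627840+408741333=2141764053; T_16,9=9×67128490+216627840=820784250; T_16,10=10×12662650+67128490=193754990
Read S(16,7) = 3281882604, S(16,8) = 2141764053, S(16,9) = 820784250, S(16,10) = 193754990.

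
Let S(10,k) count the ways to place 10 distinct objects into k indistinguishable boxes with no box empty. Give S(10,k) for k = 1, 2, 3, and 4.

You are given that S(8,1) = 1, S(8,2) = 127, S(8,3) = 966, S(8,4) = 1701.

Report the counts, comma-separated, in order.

1, 511, 9330, 34105

row 9: T[9][1]=1·1+0=1  T[9][2]=2·127+1=255  T[9][3]=3·966+127=3025  T[9][4]=4·1701+966=7770
row 10: T[10][1]=1·1+0=1  T[10][2]=2·255+1=511  T[10][3]=3·3025+255=9330  T[10][4]=4·7770+3025=34105
Read S(10,1) = 1, S(10,2) = 511, S(10,3) = 9330, S(10,4) = 34105.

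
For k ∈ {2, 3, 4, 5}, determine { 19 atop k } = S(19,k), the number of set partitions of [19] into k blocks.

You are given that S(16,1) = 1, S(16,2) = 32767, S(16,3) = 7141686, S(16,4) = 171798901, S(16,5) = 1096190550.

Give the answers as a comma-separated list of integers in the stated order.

262143, 193448101, 11259666950, 147589284710

i=17: T(17,1)=0+1·1=1 | T(17,2)=1+2·32767=65535 | T(17,3)=32767+3·7141686=21457825 | T(17,4)=7141686+4·171798901=694337290 | T(17,5)=171798901+5·1096190550=5652751651
i=18: T(18,1)=0+1·1=1 | T(18,2)=1+2·65535=131071 | T(18,3)=65535+3·21457825=64439010 | T(18,4)=21457825+4·694337290=2798806985 | T(18,5)=694337290+5·5652751651=28958095545
i=19: T(19,2)=1+2·131071=262143 | T(19,3)=131071+3·64439010=193448101 | T(19,4)=64439010+4·2798806985=11259666950 | T(19,5)=2798806985+5·28958095545=147589284710
Read S(19,2) = 262143, S(19,3) = 193448101, S(19,4) = 11259666950, S(19,5) = 147589284710.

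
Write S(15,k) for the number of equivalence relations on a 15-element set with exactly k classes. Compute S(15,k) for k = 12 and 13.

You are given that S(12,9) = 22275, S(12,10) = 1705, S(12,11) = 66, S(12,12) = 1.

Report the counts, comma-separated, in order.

@13  (13,10):1705·10+22275→39325, (13,11):66·11+1705→2431, (13,12):1·12+66→78, (13,13):0·13+1→1
@14  (14,11):2431·11+39325→66066, (14,12):78·12+2431→3367, (14,13):1·13+78→91
@15  (15,12):3367·12+66066→106470, (15,13):91·13+3367→4550
Read S(15,12) = 106470, S(15,13) = 4550.

106470, 4550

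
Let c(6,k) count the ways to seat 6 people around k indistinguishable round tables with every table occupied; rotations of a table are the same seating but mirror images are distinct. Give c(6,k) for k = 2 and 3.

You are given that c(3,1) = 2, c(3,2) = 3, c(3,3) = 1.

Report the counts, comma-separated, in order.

274, 225

i=4: T(4,1)=0+3·2=6 | T(4,2)=2+3·3=11 | T(4,3)=3+3·1=6
i=5: T(5,1)=0+4·6=24 | T(5,2)=6+4·11=50 | T(5,3)=11+4·6=35
i=6: T(6,2)=24+5·50=274 | T(6,3)=50+5·35=225
Read c(6,2) = 274, c(6,3) = 225.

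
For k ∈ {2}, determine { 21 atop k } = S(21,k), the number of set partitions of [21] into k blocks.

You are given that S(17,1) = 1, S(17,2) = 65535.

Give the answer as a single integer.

1048575

@18  (18,1):1·1+0→1, (18,2):65535·2+1→131071
@19  (19,1):1·1+0→1, (19,2):131071·2+1→262143
@20  (20,1):1·1+0→1, (20,2):262143·2+1→524287
@21  (21,2):524287·2+1→1048575
Read S(21,2) = 1048575.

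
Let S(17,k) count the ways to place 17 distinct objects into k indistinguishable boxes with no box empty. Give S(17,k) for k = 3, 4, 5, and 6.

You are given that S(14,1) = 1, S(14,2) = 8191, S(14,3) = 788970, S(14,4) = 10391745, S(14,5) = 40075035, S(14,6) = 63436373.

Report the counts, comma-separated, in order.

[15] T[15,1]:1*1+0=1 · T[15,2]:2*8191+1=16383 · T[15,3]:3*788970+8191=2375101 · T[15,4]:4*10391745+788970=42355950 · T[15,5]:5*40075035+10391745=210766920 · T[15,6]:6*63436373+40075035=420693273
[16] T[16,2]:2*16383+1=32767 · T[16,3]:3*2375101+16383=7141686 · T[16,4]:4*42355950+2375101=171798901 · T[16,5]:5*210766920+42355950=1096190550 · T[16,6]:6*420693273+210766920=2734926558
[17] T[17,3]:3*7141686+32767=21457825 · T[17,4]:4*171798901+7141686=694337290 · T[17,5]:5*1096190550+171798901=5652751651 · T[17,6]:6*2734926558+1096190550=17505749898
Read S(17,3) = 21457825, S(17,4) = 694337290, S(17,5) = 5652751651, S(17,6) = 17505749898.

21457825, 694337290, 5652751651, 17505749898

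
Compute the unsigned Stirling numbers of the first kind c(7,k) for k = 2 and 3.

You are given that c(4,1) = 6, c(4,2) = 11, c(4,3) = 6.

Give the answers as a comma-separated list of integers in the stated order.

row 5: T[5][1]=4·6+0=24  T[5][2]=4·11+6=50  T[5][3]=4·6+11=35
row 6: T[6][1]=5·24+0=120  T[6][2]=5·50+24=274  T[6][3]=5·35+50=225
row 7: T[7][2]=6·274+120=1764  T[7][3]=6·225+274=1624
Read c(7,2) = 1764, c(7,3) = 1624.

1764, 1624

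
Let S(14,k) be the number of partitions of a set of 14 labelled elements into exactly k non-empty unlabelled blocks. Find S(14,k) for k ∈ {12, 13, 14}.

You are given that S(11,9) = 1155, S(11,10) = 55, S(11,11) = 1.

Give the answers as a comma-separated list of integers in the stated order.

3367, 91, 1

@12  (12,10):55·10+1155→1705, (12,11):1·11+55→66, (12,12):0·12+1→1
@13  (13,11):66·11+1705→2431, (13,12):1·12+66→78, (13,13):0·13+1→1
@14  (14,12):78·12+2431→3367, (14,13):1·13+78→91, (14,14):0·14+1→1
Read S(14,12) = 3367, S(14,13) = 91, S(14,14) = 1.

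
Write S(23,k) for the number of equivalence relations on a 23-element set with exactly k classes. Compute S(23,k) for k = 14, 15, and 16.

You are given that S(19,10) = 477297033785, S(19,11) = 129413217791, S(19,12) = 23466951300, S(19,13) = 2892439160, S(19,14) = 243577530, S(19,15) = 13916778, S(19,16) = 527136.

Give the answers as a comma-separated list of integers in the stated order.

r20: T_20,11=11×129413217791+477297033785=1900842429486; T_20,12=12×23466951300+129413217791=411016633391; T_20,13=13×2892439160+23466951300=61068660380; T_20,14=14×243577530+2892439160=6302524580; T_20,15=15×13916778+243577530=452329200; T_20,16=16×527136+13916778=22350954
r21: T_21,12=12×411016633391+1900842429486=6833042030178; T_21,13=13×61068660380+411016633391=1204909218331; T_21,14=14×6302524580+61068660380=149304004500; T_21,15=15×452329200+6302524580=13087462580; T_21,16=16×22350954+452329200=809944464
r22: T_22,13=13×1204909218331+6833042030178=22496861868481; T_22,14=14×149304004500+1204909218331=3295165281331; T_22,15=15×13087462580+149304004500=345615943200; T_22,16=16×809944464+13087462580=26046574004
r23: T_23,14=14×3295165281331+22496861868481=68629175807115; T_23,15=15×345615943200+3295165281331=8479404429331; T_23,16=16×26046574004+345615943200=762361127264
Read S(23,14) = 68629175807115, S(23,15) = 8479404429331, S(23,16) = 762361127264.

68629175807115, 8479404429331, 762361127264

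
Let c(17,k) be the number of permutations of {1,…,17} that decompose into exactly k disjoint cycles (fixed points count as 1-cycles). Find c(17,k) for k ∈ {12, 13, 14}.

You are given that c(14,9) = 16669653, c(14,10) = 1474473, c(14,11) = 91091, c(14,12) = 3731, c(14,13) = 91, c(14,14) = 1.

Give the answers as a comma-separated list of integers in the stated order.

156952432, 8394022, 323680

@15  (15,10):1474473·14+16669653→37312275, (15,11):91091·14+1474473→2749747, (15,12):3731·14+91091→143325, (15,13):91·14+3731→5005, (15,14):1·14+91→105
@16  (16,11):2749747·15+37312275→78558480, (16,12):143325·15+2749747→4899622, (16,13):5005·15+143325→218400, (16,14):105·15+5005→6580
@17  (17,12):4899622·16+78558480→156952432, (17,13):218400·16+4899622→8394022, (17,14):6580·16+218400→323680
Read c(17,12) = 156952432, c(17,13) = 8394022, c(17,14) = 323680.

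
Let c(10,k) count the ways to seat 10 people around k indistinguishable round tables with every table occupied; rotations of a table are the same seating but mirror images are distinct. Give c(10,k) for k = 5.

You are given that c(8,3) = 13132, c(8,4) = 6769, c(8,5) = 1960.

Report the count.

269325

i=9: T(9,4)=13132+8·6769=67284 | T(9,5)=6769+8·1960=22449
i=10: T(10,5)=67284+9·22449=269325
Read c(10,5) = 269325.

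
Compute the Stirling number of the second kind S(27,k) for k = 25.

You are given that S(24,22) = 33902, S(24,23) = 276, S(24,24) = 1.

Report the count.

55575

i=25: T(25,23)=33902+23·276=40250 | T(25,24)=276+24·1=300 | T(25,25)=1+25·0=1
i=26: T(26,24)=40250+24·300=47450 | T(26,25)=300+25·1=325
i=27: T(27,25)=47450+25·325=55575
Read S(27,25) = 55575.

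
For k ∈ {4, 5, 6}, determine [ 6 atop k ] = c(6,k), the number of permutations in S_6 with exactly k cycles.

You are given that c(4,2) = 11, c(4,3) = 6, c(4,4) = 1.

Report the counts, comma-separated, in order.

@5  (5,3):6·4+11→35, (5,4):1·4+6→10, (5,5):0·4+1→1
@6  (6,4):10·5+35→85, (6,5):1·5+10→15, (6,6):0·5+1→1
Read c(6,4) = 85, c(6,5) = 15, c(6,6) = 1.

85, 15, 1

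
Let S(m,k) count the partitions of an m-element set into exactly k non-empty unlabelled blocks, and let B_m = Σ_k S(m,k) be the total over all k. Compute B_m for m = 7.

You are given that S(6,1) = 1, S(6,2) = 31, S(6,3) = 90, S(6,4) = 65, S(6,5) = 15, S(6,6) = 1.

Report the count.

i=7: T(7,1)=0+1·1=1 | T(7,2)=1+2·31=63 | T(7,3)=31+3·90=301 | T(7,4)=90+4·65=350 | T(7,5)=65+5·15=140 | T(7,6)=15+6·1=21 | T(7,7)=1+7·0=1
B_7 = ΣS(7,k) = 1+63+301+350+140+21+1 = 877

877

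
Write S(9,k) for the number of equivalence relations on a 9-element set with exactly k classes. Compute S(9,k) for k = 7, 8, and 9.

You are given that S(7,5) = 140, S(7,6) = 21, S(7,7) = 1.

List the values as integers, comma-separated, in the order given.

462, 36, 1

[8] T[8,6]:6*21+140=266 · T[8,7]:7*1+21=28 · T[8,8]:8*0+1=1
[9] T[9,7]:7*28+266=462 · T[9,8]:8*1+28=36 · T[9,9]:9*0+1=1
Read S(9,7) = 462, S(9,8) = 36, S(9,9) = 1.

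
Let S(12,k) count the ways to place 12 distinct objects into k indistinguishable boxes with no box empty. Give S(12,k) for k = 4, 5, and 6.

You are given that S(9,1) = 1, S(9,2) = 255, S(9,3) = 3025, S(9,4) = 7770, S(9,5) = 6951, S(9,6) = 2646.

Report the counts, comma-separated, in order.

row 10: T[10][2]=2·255+1=511  T[10][3]=3·3025+255=9330  T[10][4]=4·7770+3025=34105  T[10][5]=5·6951+7770=42525  T[10][6]=6·2646+6951=22827
row 11: T[11][3]=3·9330+511=28501  T[11][4]=4·34105+9330=145750  T[11][5]=5·42525+34105=246730  T[11][6]=6·22827+42525=179487
row 12: T[12][4]=4·145750+28501=611501  T[12][5]=5·246730+145750=1379400  T[12][6]=6·179487+246730=1323652
Read S(12,4) = 611501, S(12,5) = 1379400, S(12,6) = 1323652.

611501, 1379400, 1323652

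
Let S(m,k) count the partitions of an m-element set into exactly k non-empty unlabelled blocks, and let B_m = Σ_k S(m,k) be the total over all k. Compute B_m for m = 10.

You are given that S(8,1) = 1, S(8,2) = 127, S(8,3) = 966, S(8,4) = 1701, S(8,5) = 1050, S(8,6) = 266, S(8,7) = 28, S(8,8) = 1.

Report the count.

@9  (9,1):1·1+0→1, (9,2):127·2+1→255, (9,3):966·3+127→3025, (9,4):1701·4+966→7770, (9,5):1050·5+1701→6951, (9,6):266·6+1050→2646, (9,7):28·7+266→462, (9,8):1·8+28→36, (9,9):0·9+1→1
@10  (10,1):1·1+0→1, (10,2):255·2+1→511, (10,3):3025·3+255→9330, (10,4):7770·4+3025→34105, (10,5):6951·5+7770→42525, (10,6):2646·6+6951→22827, (10,7):462·7+2646→5880, (10,8):36·8+462→750, (10,9):1·9+36→45, (10,10):0·10+1→1
B_10 = ΣS(10,k) = 1+511+9330+34105+42525+22827+5880+750+45+1 = 115975

115975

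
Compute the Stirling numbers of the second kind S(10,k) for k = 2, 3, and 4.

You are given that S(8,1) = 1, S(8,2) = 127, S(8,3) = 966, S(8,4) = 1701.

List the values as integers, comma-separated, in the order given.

r9: T_9,1=1×1+0=1; T_9,2=2×127+1=255; T_9,3=3×966+127=3025; T_9,4=4×1701+966=7770
r10: T_10,2=2×255+1=511; T_10,3=3×3025+255=9330; T_10,4=4×7770+3025=34105
Read S(10,2) = 511, S(10,3) = 9330, S(10,4) = 34105.

511, 9330, 34105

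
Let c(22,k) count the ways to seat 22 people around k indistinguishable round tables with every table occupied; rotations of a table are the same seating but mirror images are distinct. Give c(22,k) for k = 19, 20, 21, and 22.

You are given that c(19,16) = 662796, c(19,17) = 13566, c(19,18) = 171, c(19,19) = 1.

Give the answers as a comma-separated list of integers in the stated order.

1689765, 25025, 231, 1

row 20: T[20][17]=19·13566+662796=920550  T[20][18]=19·171+13566=16815  T[20][19]=19·1+171=190  T[20][20]=19·0+1=1
row 21: T[21][18]=20·16815+920550=1256850  T[21][19]=20·190+16815=20615  T[21][20]=20·1+190=210  T[21][21]=20·0+1=1
row 22: T[22][19]=21·20615+1256850=1689765  T[22][20]=21·210+20615=25025  T[22][21]=21·1+210=231  T[22][22]=21·0+1=1
Read c(22,19) = 1689765, c(22,20) = 25025, c(22,21) = 231, c(22,22) = 1.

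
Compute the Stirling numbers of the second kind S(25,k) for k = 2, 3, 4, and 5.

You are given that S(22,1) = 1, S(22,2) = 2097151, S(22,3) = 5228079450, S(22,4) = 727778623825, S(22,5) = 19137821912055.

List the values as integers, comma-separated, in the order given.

i=23: T(23,1)=0+1·1=1 | T(23,2)=1+2·2097151=4194303 | T(23,3)=2097151+3·5228079450=15686335501 | T(23,4)=5228079450+4·727778623825=2916342574750 | T(23,5)=727778623825+5·19137821912055=96416888184100
i=24: T(24,1)=0+1·1=1 | T(24,2)=1+2·4194303=8388607 | T(24,3)=4194303+3·15686335501=47063200806 | T(24,4)=15686335501+4·2916342574750=11681056634501 | T(24,5)=2916342574750+5·96416888184100=485000783495250
i=25: T(25,2)=1+2·8388607=16777215 | T(25,3)=8388607+3·47063200806=141197991025 | T(25,4)=47063200806+4·11681056634501=46771289738810 | T(25,5)=11681056634501+5·485000783495250=2436684974110751
Read S(25,2) = 16777215, S(25,3) = 141197991025, S(25,4) = 46771289738810, S(25,5) = 2436684974110751.

16777215, 141197991025, 46771289738810, 2436684974110751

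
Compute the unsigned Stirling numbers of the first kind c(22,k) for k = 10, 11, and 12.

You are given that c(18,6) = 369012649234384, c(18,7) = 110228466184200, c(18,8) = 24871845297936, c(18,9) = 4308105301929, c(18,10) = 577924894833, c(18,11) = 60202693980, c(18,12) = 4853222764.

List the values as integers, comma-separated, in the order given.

[19] T[19,7]:18*110228466184200+369012649234384=2353125040549984 · T[19,8]:18*24871845297936+110228466184200=557921681547048 · T[19,9]:18*4308105301929+24871845297936=102417740732658 · T[19,10]:18*577924894833+4308105301929=14710753408923 · T[19,11]:18*60202693980+577924894833=1661573386473 · T[19,12]:18*4853222764+60202693980=147560703732
[20] T[20,8]:19*557921681547048+2353125040549984=12953636989943896 · T[20,9]:19*102417740732658+557921681547048=2503858755467550 · T[20,10]:19*14710753408923+102417740732658=381922055502195 · T[20,11]:19*1661573386473+14710753408923=46280647751910 · T[20,12]:19*147560703732+1661573386473=4465226757381
[21] T[21,9]:20*2503858755467550+12953636989943896=63030812099294896 · T[21,10]:20*381922055502195+2503858755467550=10142299865511450 · T[21,11]:20*46280647751910+381922055502195=1307535010540395 · T[21,12]:20*4465226757381+46280647751910=135585182899530
[22] T[22,10]:21*10142299865511450+63030812099294896=276019109275035346 · T[22,11]:21*1307535010540395+10142299865511450=37600535086859745 · T[22,12]:21*135585182899530+1307535010540395=4154823851430525
Read c(22,10) = 276019109275035346, c(22,11) = 37600535086859745, c(22,12) = 4154823851430525.

276019109275035346, 37600535086859745, 4154823851430525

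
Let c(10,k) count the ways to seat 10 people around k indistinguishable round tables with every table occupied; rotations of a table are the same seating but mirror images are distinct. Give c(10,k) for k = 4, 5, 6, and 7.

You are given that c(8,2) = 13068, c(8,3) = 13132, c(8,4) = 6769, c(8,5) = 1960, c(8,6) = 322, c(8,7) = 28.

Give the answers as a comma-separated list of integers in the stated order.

723680, 269325, 63273, 9450

r9: T_9,3=8×13132+13068=118124; T_9,4=8×6769+13132=67284; T_9,5=8×1960+6769=22449; T_9,6=8×322+1960=4536; T_9,7=8×28+322=546
r10: T_10,4=9×67284+118124=723680; T_10,5=9×22449+67284=269325; T_10,6=9×4536+22449=63273; T_10,7=9×546+4536=9450
Read c(10,4) = 723680, c(10,5) = 269325, c(10,6) = 63273, c(10,7) = 9450.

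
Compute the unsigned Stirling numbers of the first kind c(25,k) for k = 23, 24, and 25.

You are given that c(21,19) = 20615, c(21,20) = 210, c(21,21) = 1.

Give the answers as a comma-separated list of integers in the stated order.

i=22: T(22,20)=20615+21·210=25025 | T(22,21)=210+21·1=231 | T(22,22)=1+21·0=1
i=23: T(23,21)=25025+22·231=30107 | T(23,22)=231+22·1=253 | T(23,23)=1+22·0=1
i=24: T(24,22)=30107+23·253=35926 | T(24,23)=253+23·1=276 | T(24,24)=1+23·0=1
i=25: T(25,23)=35926+24·276=42550 | T(25,24)=276+24·1=300 | T(25,25)=1+24·0=1
Read c(25,23) = 42550, c(25,24) = 300, c(25,25) = 1.

42550, 300, 1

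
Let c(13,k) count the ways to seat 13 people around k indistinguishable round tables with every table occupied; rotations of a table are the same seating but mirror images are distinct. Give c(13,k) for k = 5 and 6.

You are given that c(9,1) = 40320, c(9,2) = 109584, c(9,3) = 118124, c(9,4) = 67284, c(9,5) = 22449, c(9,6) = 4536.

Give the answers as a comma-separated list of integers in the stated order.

657206836, 206070150

@10  (10,2):109584·9+40320→1026576, (10,3):118124·9+109584→1172700, (10,4):67284·9+118124→723680, (10,5):22449·9+67284→269325, (10,6):4536·9+22449→63273
@11  (11,3):1172700·10+1026576→12753576, (11,4):723680·10+1172700→8409500, (11,5):269325·10+723680→3416930, (11,6):63273·10+269325→902055
@12  (12,4):8409500·11+12753576→105258076, (12,5):3416930·11+8409500→45995730, (12,6):902055·11+3416930→13339535
@13  (13,5):45995730·12+105258076→657206836, (13,6):13339535·12+45995730→206070150
Read c(13,5) = 657206836, c(13,6) = 206070150.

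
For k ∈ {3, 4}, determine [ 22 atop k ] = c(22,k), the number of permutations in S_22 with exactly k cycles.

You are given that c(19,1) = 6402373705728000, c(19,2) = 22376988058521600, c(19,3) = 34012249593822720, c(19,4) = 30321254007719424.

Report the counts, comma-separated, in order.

298631902863216384000, 284093315901811468800

[20] T[20,1]:19*6402373705728000+0=121645100408832000 · T[20,2]:19*22376988058521600+6402373705728000=431565146817638400 · T[20,3]:19*34012249593822720+22376988058521600=668609730341153280 · T[20,4]:19*30321254007719424+34012249593822720=610116075740491776
[21] T[21,2]:20*431565146817638400+121645100408832000=8752948036761600000 · T[21,3]:20*668609730341153280+431565146817638400=13803759753640704000 · T[21,4]:20*610116075740491776+668609730341153280=12870931245150988800
[22] T[22,3]:21*13803759753640704000+8752948036761600000=298631902863216384000 · T[22,4]:21*12870931245150988800+13803759753640704000=284093315901811468800
Read c(22,3) = 298631902863216384000, c(22,4) = 284093315901811468800.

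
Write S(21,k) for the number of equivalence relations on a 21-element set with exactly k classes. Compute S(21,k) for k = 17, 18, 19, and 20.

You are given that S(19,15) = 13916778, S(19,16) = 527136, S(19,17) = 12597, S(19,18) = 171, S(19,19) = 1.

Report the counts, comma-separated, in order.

@20  (20,16):527136·16+13916778→22350954, (20,17):12597·17+527136→741285, (20,18):171·18+12597→15675, (20,19):1·19+171→190, (20,20):0·20+1→1
@21  (21,17):741285·17+22350954→34952799, (21,18):15675·18+741285→1023435, (21,19):190·19+15675→19285, (21,20):1·20+190→210
Read S(21,17) = 34952799, S(21,18) = 1023435, S(21,19) = 19285, S(21,20) = 210.

34952799, 1023435, 19285, 210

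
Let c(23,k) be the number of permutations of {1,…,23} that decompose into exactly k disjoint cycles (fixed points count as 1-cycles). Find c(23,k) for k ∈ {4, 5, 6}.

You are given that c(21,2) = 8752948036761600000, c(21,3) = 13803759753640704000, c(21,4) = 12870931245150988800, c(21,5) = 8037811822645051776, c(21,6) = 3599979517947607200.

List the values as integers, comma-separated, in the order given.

6548684852703068697600, 4280722865357147142912, 2021687376910682741568

@22  (22,3):13803759753640704000·21+8752948036761600000→298631902863216384000, (22,4):12870931245150988800·21+13803759753640704000→284093315901811468800, (22,5):8037811822645051776·21+12870931245150988800→181664979520697076096, (22,6):3599979517947607200·21+8037811822645051776→83637381699544802976
@23  (23,4):284093315901811468800·22+298631902863216384000→6548684852703068697600, (23,5):181664979520697076096·22+284093315901811468800→4280722865357147142912, (23,6):83637381699544802976·22+181664979520697076096→2021687376910682741568
Read c(23,4) = 6548684852703068697600, c(23,5) = 4280722865357147142912, c(23,6) = 2021687376910682741568.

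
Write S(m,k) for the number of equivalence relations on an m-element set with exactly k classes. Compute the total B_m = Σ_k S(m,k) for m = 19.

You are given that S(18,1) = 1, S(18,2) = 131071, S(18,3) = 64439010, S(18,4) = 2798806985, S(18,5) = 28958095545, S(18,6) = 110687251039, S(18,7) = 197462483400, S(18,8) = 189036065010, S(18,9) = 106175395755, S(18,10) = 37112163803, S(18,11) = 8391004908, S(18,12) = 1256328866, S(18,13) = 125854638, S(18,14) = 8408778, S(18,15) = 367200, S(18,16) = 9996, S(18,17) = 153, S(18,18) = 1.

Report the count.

@19  (19,1):1·1+0→1, (19,2):131071·2+1→262143, (19,3):64439010·3+131071→193448101, (19,4):2798806985·4+64439010→11259666950, (19,5):28958095545·5+2798806985→147589284710, (19,6):110687251039·6+28958095545→693081601779, (19,7):197462483400·7+110687251039→1492924634839, (19,8):189036065010·8+197462483400→1709751003480, (19,9):106175395755·9+189036065010→1144614626805, (19,10):37112163803·10+106175395755→477297033785, (19,11):8391004908·11+37112163803→129413217791, (19,12):1256328866·12+8391004908→23466951300, (19,13):125854638·13+1256328866→2892439160, (19,14):8408778·14+125854638→243577530, (19,15):367200·15+8408778→13916778, (19,16):9996·16+367200→527136, (19,17):153·17+9996→12597, (19,18):1·18+153→171, (19,19):0·19+1→1
B_19 = ΣS(19,k) = 1+262143+193448101+11259666950+147589284710+693081601779+1492924634839+1709751003480+1144614626805+477297033785+129413217791+23466951300+2892439160+243577530+13916778+527136+12597+171+1 = 5832742205057

5832742205057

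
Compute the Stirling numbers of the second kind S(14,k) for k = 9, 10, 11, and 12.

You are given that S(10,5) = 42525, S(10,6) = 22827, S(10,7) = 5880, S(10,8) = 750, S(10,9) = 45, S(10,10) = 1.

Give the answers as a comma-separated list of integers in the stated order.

row 11: T[11][6]=6·22827+42525=179487  T[11][7]=7·5880+22827=63987  T[11][8]=8·750+5880=11880  T[11][9]=9·45+750=1155  T[11][10]=10·1+45=55  T[11][11]=11·0+1=1
row 12: T[12][7]=7·63987+179487=627396  T[12][8]=8·11880+63987=159027  T[12][9]=9·1155+11880=22275  T[12][10]=10·55+1155=1705  T[12][11]=11·1+55=66  T[12][12]=12·0+1=1
row 13: T[13][8]=8·159027+627396=1899612  T[13][9]=9·22275+159027=359502  T[13][10]=10·1705+22275=39325  T[13][11]=11·66+1705=2431  T[13][12]=12·1+66=78
row 14: T[14][9]=9·359502+1899612=5135130  T[14][10]=10·39325+359502=752752  T[14][11]=11·2431+39325=66066  T[14][12]=12·78+2431=3367
Read S(14,9) = 5135130, S(14,10) = 752752, S(14,11) = 66066, S(14,12) = 3367.

5135130, 752752, 66066, 3367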